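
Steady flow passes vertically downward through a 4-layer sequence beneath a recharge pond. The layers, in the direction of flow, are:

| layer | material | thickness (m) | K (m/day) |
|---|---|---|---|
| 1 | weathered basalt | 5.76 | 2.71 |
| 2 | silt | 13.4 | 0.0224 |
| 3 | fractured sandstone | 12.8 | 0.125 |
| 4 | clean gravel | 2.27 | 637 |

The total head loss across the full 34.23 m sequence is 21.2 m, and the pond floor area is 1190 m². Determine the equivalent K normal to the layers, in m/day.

0.0487

Flow is perpendicular to layering, so the layers act in series and the equivalent K is the thickness-weighted harmonic mean.
Total thickness L = 5.76 + 13.4 + 12.8 + 2.27 = 34.23 m.
Σ(b_i/K_i) = 5.76/2.71 + 13.4/0.0224 + 12.8/0.125 + 2.27/637 = 702.7 d.
K_eq = L / Σ(b_i/K_i) = 34.23 / 702.7 = 0.04871 m/day.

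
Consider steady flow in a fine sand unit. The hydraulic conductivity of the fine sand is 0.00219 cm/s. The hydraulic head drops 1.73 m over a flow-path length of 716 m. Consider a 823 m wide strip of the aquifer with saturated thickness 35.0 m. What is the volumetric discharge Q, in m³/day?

Convert K: 0.00219 cm/s × 864 = 1.892 m/day.
Cross-sectional area A = 823 × 35.0 = 28805 m².
Hydraulic gradient i = Δh / L = 1.73 / 716 = 0.002416.
Darcy's law: Q = K · A · i = 1.892 × 28805 × 0.002416 = 131.7 m³/day.

132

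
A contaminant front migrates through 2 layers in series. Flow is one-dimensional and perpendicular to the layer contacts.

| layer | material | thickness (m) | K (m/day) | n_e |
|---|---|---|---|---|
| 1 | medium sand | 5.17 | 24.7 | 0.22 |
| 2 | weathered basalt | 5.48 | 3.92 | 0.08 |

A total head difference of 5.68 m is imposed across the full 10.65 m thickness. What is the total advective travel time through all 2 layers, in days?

With flow normal to the layers, continuity requires the same specific discharge q through every layer.
Σ(b_i/K_i) = 5.17/24.7 + 5.48/3.92 = 1.607 d.
q = Δh / Σ(b_i/K_i) = 5.68 / 1.607 = 3.534 m/day.
In each layer the seepage velocity is v_i = q/n_i, so the layer transit time is t_i = b_i·n_i / q:
  layer 1 (medium sand): t_1 = 5.17 × 0.22 / 3.534 = 0.3219 d
  layer 2 (weathered basalt): t_2 = 5.48 × 0.08 / 3.534 = 0.1241 d
Total t = Σ t_i = 0.4459 days.

0.446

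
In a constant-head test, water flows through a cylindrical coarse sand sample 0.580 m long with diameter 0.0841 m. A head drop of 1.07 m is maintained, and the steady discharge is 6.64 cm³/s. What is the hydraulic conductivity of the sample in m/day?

56.0

Cross-sectional area A = π·(d/2)² = π × (0.0841/2)² = 0.005555 m².
Convert discharge: 6.64 cm³/s = 6.640e-06 m³/s.
Darcy's law rearranged: K = Q·L / (A·Δh) = 6.640e-06 × 0.580 / (0.005555 × 1.07) = 0.0006479 m/s = 55.98 m/day.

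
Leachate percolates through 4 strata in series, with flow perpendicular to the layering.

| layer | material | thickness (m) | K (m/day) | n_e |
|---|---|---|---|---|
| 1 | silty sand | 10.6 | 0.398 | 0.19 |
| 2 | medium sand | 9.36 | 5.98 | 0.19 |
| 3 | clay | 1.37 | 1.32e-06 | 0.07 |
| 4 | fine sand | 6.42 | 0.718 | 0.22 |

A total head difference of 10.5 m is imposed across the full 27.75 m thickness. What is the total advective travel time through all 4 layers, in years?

With flow normal to the layers, continuity requires the same specific discharge q through every layer.
Σ(b_i/K_i) = 10.6/0.398 + 9.36/5.98 + 1.37/1.32e-06 + 6.42/0.718 = 1.038e+06 d.
q = Δh / Σ(b_i/K_i) = 10.5 / 1.038e+06 = 1.012e-05 m/day.
In each layer the seepage velocity is v_i = q/n_i, so the layer transit time is t_i = b_i·n_i / q:
  layer 1 (silty sand): t_1 = 10.6 × 0.19 / 1.012e-05 = 1.991e+05 d
  layer 2 (medium sand): t_2 = 9.36 × 0.19 / 1.012e-05 = 1.758e+05 d
  layer 3 (clay): t_3 = 1.37 × 0.07 / 1.012e-05 = 9480 d
  layer 4 (fine sand): t_4 = 6.42 × 0.22 / 1.012e-05 = 1.396e+05 d
Total t = Σ t_i = 5.240e+05 days = 1435 years.

1430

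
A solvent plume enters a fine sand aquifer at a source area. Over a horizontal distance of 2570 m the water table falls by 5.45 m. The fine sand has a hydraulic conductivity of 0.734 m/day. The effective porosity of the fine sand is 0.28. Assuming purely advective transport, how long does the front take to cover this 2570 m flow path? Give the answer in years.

1270

Hydraulic gradient i = Δh / L = 5.45 / 2570 = 0.002121.
Darcy flux q = K · i = 0.7340 × 0.002121 = 0.001557 m/day.
Seepage velocity v = q / n_e = 0.001557 / 0.28 = 0.005559 m/day.
Travel time t = L / v = 2570 / 0.005559 = 4.623e+05 days = 1266 years.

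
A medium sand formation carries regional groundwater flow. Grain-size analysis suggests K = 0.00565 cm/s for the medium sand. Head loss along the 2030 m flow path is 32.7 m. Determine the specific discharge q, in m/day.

Convert K: 0.00565 cm/s × 864 = 4.882 m/day.
Hydraulic gradient i = Δh / L = 32.7 / 2030 = 0.01611.
Specific discharge q = K · i = 4.882 × 0.01611 = 0.07863 m/day.

0.0786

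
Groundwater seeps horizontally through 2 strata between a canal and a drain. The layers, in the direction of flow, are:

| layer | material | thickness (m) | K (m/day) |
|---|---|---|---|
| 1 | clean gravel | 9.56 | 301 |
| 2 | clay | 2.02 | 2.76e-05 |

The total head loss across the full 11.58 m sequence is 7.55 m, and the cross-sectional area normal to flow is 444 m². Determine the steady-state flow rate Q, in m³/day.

0.0458

Flow is perpendicular to layering, so the layers act in series and the equivalent K is the thickness-weighted harmonic mean.
Total thickness L = 9.56 + 2.02 = 11.58 m.
Σ(b_i/K_i) = 9.56/301 + 2.02/2.76e-05 = 73188 d.
K_eq = L / Σ(b_i/K_i) = 11.58 / 73188 = 0.0001582 m/day.
Q = K_eq · A · (Δh/L) = 0.0001582 × 444 × (7.55/11.58) = 0.04580 m³/day.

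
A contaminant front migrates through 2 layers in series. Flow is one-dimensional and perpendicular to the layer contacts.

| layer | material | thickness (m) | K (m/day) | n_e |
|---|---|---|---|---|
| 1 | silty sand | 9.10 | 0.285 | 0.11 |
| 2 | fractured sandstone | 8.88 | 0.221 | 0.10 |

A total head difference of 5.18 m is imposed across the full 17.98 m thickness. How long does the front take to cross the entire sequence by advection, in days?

26.3

With flow normal to the layers, continuity requires the same specific discharge q through every layer.
Σ(b_i/K_i) = 9.10/0.285 + 8.88/0.221 = 72.11 d.
q = Δh / Σ(b_i/K_i) = 5.18 / 72.11 = 0.07183 m/day.
In each layer the seepage velocity is v_i = q/n_i, so the layer transit time is t_i = b_i·n_i / q:
  layer 1 (silty sand): t_1 = 9.10 × 0.11 / 0.07183 = 13.93 d
  layer 2 (fractured sandstone): t_2 = 8.88 × 0.10 / 0.07183 = 12.36 d
Total t = Σ t_i = 26.30 days.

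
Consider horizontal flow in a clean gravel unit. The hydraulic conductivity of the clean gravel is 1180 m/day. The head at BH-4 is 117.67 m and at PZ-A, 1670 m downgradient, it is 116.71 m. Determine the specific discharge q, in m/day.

Hydraulic gradient i = (117.67 − 116.71) / 1670 = 0.96 / 1670 = 0.0005749.
Specific discharge q = K · i = 1180 × 0.0005749 = 0.6783 m/day.

0.678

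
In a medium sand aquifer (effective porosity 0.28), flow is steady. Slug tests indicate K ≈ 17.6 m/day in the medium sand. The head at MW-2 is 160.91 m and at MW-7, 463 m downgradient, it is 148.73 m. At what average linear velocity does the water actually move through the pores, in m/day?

Hydraulic gradient i = (160.91 − 148.73) / 463 = 12.18 / 463 = 0.02631.
Darcy flux q = K · i = 17.60 × 0.02631 = 0.4630 m/day.
Seepage velocity v = q / n_e = 0.4630 / 0.28 = 1.654 m/day.

1.65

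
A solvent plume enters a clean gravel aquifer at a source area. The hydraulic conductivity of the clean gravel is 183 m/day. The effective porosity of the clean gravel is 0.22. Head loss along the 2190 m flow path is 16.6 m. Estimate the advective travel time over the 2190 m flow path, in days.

347

Hydraulic gradient i = Δh / L = 16.6 / 2190 = 0.007580.
Darcy flux q = K · i = 183.0 × 0.007580 = 1.387 m/day.
Seepage velocity v = q / n_e = 1.387 / 0.22 = 6.305 m/day.
Travel time t = L / v = 2190 / 6.305 = 347.3 days.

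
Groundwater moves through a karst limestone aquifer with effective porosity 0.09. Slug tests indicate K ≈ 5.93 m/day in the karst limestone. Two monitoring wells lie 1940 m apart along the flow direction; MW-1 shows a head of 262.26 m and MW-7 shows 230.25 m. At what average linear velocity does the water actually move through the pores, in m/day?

1.09

Hydraulic gradient i = (262.26 − 230.25) / 1940 = 32.01 / 1940 = 0.01650.
Darcy flux q = K · i = 5.930 × 0.01650 = 0.09784 m/day.
Seepage velocity v = q / n_e = 0.09784 / 0.09 = 1.087 m/day.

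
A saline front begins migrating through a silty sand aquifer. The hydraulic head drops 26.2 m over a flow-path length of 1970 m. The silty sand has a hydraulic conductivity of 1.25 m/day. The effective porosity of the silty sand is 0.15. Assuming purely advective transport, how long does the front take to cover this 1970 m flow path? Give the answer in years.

48.7

Hydraulic gradient i = Δh / L = 26.2 / 1970 = 0.01330.
Darcy flux q = K · i = 1.250 × 0.01330 = 0.01662 m/day.
Seepage velocity v = q / n_e = 0.01662 / 0.15 = 0.1108 m/day.
Travel time t = L / v = 1970 / 0.1108 = 17775 days = 48.67 years.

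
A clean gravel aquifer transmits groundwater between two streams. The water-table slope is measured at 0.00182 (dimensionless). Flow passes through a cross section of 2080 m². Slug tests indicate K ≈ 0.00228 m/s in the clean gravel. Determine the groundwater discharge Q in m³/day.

746

Convert K: 0.00228 m/s × 86400 = 197.0 m/day.
Hydraulic gradient i = 0.00182.
Darcy's law: Q = K · A · i = 197.0 × 2080 × 0.001820 = 745.7 m³/day.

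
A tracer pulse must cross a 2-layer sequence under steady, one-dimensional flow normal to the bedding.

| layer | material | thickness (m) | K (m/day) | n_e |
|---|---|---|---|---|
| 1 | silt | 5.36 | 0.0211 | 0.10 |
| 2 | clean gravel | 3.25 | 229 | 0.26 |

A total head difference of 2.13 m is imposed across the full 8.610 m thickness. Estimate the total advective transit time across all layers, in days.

With flow normal to the layers, continuity requires the same specific discharge q through every layer.
Σ(b_i/K_i) = 5.36/0.0211 + 3.25/229 = 254.0 d.
q = Δh / Σ(b_i/K_i) = 2.13 / 254.0 = 0.008384 m/day.
In each layer the seepage velocity is v_i = q/n_i, so the layer transit time is t_i = b_i·n_i / q:
  layer 1 (silt): t_1 = 5.36 × 0.10 / 0.008384 = 63.93 d
  layer 2 (clean gravel): t_2 = 3.25 × 0.26 / 0.008384 = 100.8 d
Total t = Σ t_i = 164.7 days.

165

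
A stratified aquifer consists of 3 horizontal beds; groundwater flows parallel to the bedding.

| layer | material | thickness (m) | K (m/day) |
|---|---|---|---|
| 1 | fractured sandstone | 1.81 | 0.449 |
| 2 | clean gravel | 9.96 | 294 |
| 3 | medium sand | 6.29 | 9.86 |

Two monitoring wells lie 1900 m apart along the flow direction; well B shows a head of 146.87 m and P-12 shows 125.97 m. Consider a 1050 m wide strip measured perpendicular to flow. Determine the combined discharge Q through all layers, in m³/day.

34500

Flow is parallel to layering, so each bed carries its own Darcy discharge and the transmissivities add.
Σ(K_i·b_i) = 0.449×1.81 + 294×9.96 + 9.86×6.29 = 2991 m²/day.
Hydraulic gradient i = (146.87 − 125.97) / 1900 = 20.9 / 1900 = 0.01100.
Q = Σ(K_i·b_i) · W · i = 2991 × 1050 × 0.01100 = 34547 m³/day.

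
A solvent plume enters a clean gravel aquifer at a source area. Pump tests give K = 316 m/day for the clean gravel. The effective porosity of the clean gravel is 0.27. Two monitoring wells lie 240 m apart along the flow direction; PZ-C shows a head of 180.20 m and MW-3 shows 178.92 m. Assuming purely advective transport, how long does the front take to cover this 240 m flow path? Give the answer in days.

38.4

Hydraulic gradient i = (180.20 − 178.92) / 240 = 1.28 / 240 = 0.005333.
Darcy flux q = K · i = 316.0 × 0.005333 = 1.685 m/day.
Seepage velocity v = q / n_e = 1.685 / 0.27 = 6.242 m/day.
Travel time t = L / v = 240 / 6.242 = 38.45 days.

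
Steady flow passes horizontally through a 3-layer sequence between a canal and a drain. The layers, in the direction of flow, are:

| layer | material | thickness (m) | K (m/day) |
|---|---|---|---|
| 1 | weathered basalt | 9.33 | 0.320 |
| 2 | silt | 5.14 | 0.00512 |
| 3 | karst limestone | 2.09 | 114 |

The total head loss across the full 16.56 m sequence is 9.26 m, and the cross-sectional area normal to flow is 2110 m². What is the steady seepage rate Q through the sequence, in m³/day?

18.9

Flow is perpendicular to layering, so the layers act in series and the equivalent K is the thickness-weighted harmonic mean.
Total thickness L = 9.33 + 5.14 + 2.09 = 16.56 m.
Σ(b_i/K_i) = 9.33/0.320 + 5.14/0.00512 + 2.09/114 = 1033 d.
K_eq = L / Σ(b_i/K_i) = 16.56 / 1033 = 0.01603 m/day.
Q = K_eq · A · (Δh/L) = 0.01603 × 2110 × (9.26/16.56) = 18.91 m³/day.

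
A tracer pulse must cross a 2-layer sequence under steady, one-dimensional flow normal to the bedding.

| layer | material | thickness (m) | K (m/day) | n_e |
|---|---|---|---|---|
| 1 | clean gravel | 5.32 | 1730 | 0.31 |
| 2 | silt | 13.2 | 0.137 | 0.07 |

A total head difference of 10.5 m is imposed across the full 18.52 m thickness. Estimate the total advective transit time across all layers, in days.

With flow normal to the layers, continuity requires the same specific discharge q through every layer.
Σ(b_i/K_i) = 5.32/1730 + 13.2/0.137 = 96.35 d.
q = Δh / Σ(b_i/K_i) = 10.5 / 96.35 = 0.1090 m/day.
In each layer the seepage velocity is v_i = q/n_i, so the layer transit time is t_i = b_i·n_i / q:
  layer 1 (clean gravel): t_1 = 5.32 × 0.31 / 0.1090 = 15.13 d
  layer 2 (silt): t_2 = 13.2 × 0.07 / 0.1090 = 8.479 d
Total t = Σ t_i = 23.61 days.

23.6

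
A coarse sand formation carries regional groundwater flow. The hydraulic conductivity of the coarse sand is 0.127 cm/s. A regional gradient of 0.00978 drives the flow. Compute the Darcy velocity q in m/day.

Convert K: 0.127 cm/s × 864 = 109.7 m/day.
Hydraulic gradient i = 0.00978.
Specific discharge q = K · i = 109.7 × 0.009780 = 1.073 m/day.

1.07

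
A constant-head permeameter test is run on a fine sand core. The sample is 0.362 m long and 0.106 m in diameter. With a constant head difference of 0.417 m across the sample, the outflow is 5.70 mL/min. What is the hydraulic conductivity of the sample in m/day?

Cross-sectional area A = π·(d/2)² = π × (0.106/2)² = 0.008825 m².
Convert discharge: 5.70 mL/min = 9.500e-08 m³/s.
Darcy's law rearranged: K = Q·L / (A·Δh) = 9.500e-08 × 0.362 / (0.008825 × 0.417) = 9.345e-06 m/s = 0.8074 m/day.

0.807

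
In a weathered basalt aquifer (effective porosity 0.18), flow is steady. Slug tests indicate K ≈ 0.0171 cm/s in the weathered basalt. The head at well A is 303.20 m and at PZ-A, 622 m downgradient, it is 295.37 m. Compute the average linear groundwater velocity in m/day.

Convert K: 0.0171 cm/s × 864 = 14.77 m/day.
Hydraulic gradient i = (303.20 − 295.37) / 622 = 7.83 / 622 = 0.01259.
Darcy flux q = K · i = 14.77 × 0.01259 = 0.1860 m/day.
Seepage velocity v = q / n_e = 0.1860 / 0.18 = 1.033 m/day.

1.03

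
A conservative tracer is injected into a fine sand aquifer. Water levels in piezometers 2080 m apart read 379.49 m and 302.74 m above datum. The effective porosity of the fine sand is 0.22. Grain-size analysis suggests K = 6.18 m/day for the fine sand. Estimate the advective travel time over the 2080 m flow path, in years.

5.49

Hydraulic gradient i = (379.49 − 302.74) / 2080 = 76.75 / 2080 = 0.03690.
Darcy flux q = K · i = 6.180 × 0.03690 = 0.2280 m/day.
Seepage velocity v = q / n_e = 0.2280 / 0.22 = 1.037 m/day.
Travel time t = L / v = 2080 / 1.037 = 2007 days = 5.494 years.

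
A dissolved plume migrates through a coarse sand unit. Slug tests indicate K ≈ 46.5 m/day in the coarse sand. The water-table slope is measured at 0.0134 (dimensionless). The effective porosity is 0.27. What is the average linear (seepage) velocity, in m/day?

2.31

Hydraulic gradient i = 0.0134.
Darcy flux q = K · i = 46.50 × 0.01340 = 0.6231 m/day.
Seepage velocity v = q / n_e = 0.6231 / 0.27 = 2.308 m/day.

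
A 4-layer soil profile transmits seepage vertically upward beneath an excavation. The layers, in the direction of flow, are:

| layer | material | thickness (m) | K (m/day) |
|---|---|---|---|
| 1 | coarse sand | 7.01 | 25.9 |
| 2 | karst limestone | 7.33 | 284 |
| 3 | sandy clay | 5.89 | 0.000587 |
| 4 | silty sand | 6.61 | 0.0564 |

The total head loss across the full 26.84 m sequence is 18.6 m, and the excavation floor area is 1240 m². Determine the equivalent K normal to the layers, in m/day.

Flow is perpendicular to layering, so the layers act in series and the equivalent K is the thickness-weighted harmonic mean.
Total thickness L = 7.01 + 7.33 + 5.89 + 6.61 = 26.84 m.
Σ(b_i/K_i) = 7.01/25.9 + 7.33/284 + 5.89/0.000587 + 6.61/0.0564 = 10152 d.
K_eq = L / Σ(b_i/K_i) = 26.84 / 10152 = 0.002644 m/day.

0.00264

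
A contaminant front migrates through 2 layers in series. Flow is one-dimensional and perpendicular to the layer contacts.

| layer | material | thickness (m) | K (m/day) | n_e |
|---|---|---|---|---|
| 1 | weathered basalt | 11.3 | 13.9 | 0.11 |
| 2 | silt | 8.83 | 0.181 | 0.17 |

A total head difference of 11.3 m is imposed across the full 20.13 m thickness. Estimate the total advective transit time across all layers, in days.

12.0

With flow normal to the layers, continuity requires the same specific discharge q through every layer.
Σ(b_i/K_i) = 11.3/13.9 + 8.83/0.181 = 49.60 d.
q = Δh / Σ(b_i/K_i) = 11.3 / 49.60 = 0.2278 m/day.
In each layer the seepage velocity is v_i = q/n_i, so the layer transit time is t_i = b_i·n_i / q:
  layer 1 (weathered basalt): t_1 = 11.3 × 0.11 / 0.2278 = 5.456 d
  layer 2 (silt): t_2 = 8.83 × 0.17 / 0.2278 = 6.589 d
Total t = Σ t_i = 12.04 days.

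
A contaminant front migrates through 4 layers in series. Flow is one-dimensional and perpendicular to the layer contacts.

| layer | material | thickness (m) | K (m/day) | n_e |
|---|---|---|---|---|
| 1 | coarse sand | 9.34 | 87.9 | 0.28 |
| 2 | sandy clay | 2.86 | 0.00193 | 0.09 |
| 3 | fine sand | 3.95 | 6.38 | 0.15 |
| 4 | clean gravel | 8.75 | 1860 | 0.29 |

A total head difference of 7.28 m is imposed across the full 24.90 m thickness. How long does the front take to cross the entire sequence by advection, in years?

With flow normal to the layers, continuity requires the same specific discharge q through every layer.
Σ(b_i/K_i) = 9.34/87.9 + 2.86/0.00193 + 3.95/6.38 + 8.75/1860 = 1483 d.
q = Δh / Σ(b_i/K_i) = 7.28 / 1483 = 0.004910 m/day.
In each layer the seepage velocity is v_i = q/n_i, so the layer transit time is t_i = b_i·n_i / q:
  layer 1 (coarse sand): t_1 = 9.34 × 0.28 / 0.004910 = 532.6 d
  layer 2 (sandy clay): t_2 = 2.86 × 0.09 / 0.004910 = 52.42 d
  layer 3 (fine sand): t_3 = 3.95 × 0.15 / 0.004910 = 120.7 d
  layer 4 (clean gravel): t_4 = 8.75 × 0.29 / 0.004910 = 516.8 d
Total t = Σ t_i = 1222 days = 3.347 years.

3.35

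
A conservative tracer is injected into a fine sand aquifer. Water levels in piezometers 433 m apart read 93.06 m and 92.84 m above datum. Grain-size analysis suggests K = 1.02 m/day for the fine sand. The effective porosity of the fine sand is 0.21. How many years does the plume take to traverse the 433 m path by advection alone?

Hydraulic gradient i = (93.06 − 92.84) / 433 = 0.22 / 433 = 0.0005081.
Darcy flux q = K · i = 1.020 × 0.0005081 = 0.0005182 m/day.
Seepage velocity v = q / n_e = 0.0005182 / 0.21 = 0.002468 m/day.
Travel time t = L / v = 433 / 0.002468 = 1.755e+05 days = 480.4 years.

480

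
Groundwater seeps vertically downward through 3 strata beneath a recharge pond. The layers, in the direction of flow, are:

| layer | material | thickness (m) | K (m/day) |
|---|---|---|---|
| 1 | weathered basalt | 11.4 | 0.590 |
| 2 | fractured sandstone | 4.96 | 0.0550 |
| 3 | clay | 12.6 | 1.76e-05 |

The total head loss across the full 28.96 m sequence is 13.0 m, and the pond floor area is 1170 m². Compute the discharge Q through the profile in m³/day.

Flow is perpendicular to layering, so the layers act in series and the equivalent K is the thickness-weighted harmonic mean.
Total thickness L = 11.4 + 4.96 + 12.6 = 28.96 m.
Σ(b_i/K_i) = 11.4/0.590 + 4.96/0.0550 + 12.6/1.76e-05 = 7.160e+05 d.
K_eq = L / Σ(b_i/K_i) = 28.96 / 7.160e+05 = 4.045e-05 m/day.
Q = K_eq · A · (Δh/L) = 4.045e-05 × 1170 × (13.0/28.96) = 0.02124 m³/day.

0.0212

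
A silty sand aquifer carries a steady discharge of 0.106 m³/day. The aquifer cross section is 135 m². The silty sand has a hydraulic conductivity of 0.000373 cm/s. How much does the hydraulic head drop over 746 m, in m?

1.82

Convert K: 0.000373 cm/s × 864 = 0.3223 m/day.
From Q = K·A·i, i = Q / (K·A) = 0.106 / (0.3223 × 135.0) = 0.002436.
Head loss Δh = i · L = 0.002436 × 746 = 1.818 m.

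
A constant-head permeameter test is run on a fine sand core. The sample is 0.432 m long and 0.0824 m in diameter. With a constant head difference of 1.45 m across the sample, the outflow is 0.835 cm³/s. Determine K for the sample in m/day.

4.03

Cross-sectional area A = π·(d/2)² = π × (0.0824/2)² = 0.005333 m².
Convert discharge: 0.835 cm³/s = 8.350e-07 m³/s.
Darcy's law rearranged: K = Q·L / (A·Δh) = 8.350e-07 × 0.432 / (0.005333 × 1.45) = 4.665e-05 m/s = 4.031 m/day.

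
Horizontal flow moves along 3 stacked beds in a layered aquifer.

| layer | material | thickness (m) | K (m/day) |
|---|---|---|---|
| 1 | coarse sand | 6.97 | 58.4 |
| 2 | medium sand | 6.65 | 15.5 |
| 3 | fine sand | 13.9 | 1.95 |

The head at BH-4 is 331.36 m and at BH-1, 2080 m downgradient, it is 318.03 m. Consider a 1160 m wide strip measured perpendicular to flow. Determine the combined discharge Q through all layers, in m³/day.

Flow is parallel to layering, so each bed carries its own Darcy discharge and the transmissivities add.
Σ(K_i·b_i) = 58.4×6.97 + 15.5×6.65 + 1.95×13.9 = 537.2 m²/day.
Hydraulic gradient i = (331.36 − 318.03) / 2080 = 13.33 / 2080 = 0.006409.
Q = Σ(K_i·b_i) · W · i = 537.2 × 1160 × 0.006409 = 3994 m³/day.

3990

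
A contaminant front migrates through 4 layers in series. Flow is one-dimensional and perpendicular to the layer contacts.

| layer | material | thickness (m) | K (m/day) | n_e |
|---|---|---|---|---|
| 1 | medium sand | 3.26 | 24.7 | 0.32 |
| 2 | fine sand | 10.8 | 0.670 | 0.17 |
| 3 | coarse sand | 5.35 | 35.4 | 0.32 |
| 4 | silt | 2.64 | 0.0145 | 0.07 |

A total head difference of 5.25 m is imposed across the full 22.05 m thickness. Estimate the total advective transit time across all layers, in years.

0.494

With flow normal to the layers, continuity requires the same specific discharge q through every layer.
Σ(b_i/K_i) = 3.26/24.7 + 10.8/0.670 + 5.35/35.4 + 2.64/0.0145 = 198.5 d.
q = Δh / Σ(b_i/K_i) = 5.25 / 198.5 = 0.02645 m/day.
In each layer the seepage velocity is v_i = q/n_i, so the layer transit time is t_i = b_i·n_i / q:
  layer 1 (medium sand): t_1 = 3.26 × 0.32 / 0.02645 = 39.44 d
  layer 2 (fine sand): t_2 = 10.8 × 0.17 / 0.02645 = 69.41 d
  layer 3 (coarse sand): t_3 = 5.35 × 0.32 / 0.02645 = 64.72 d
  layer 4 (silt): t_4 = 2.64 × 0.07 / 0.02645 = 6.986 d
Total t = Σ t_i = 180.6 days = 0.4943 years.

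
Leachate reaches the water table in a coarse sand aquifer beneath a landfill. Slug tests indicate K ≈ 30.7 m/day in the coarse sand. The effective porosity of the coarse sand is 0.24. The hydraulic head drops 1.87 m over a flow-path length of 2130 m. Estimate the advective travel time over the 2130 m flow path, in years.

51.9

Hydraulic gradient i = Δh / L = 1.87 / 2130 = 0.0008779.
Darcy flux q = K · i = 30.70 × 0.0008779 = 0.02695 m/day.
Seepage velocity v = q / n_e = 0.02695 / 0.24 = 0.1123 m/day.
Travel time t = L / v = 2130 / 0.1123 = 18967 days = 51.93 years.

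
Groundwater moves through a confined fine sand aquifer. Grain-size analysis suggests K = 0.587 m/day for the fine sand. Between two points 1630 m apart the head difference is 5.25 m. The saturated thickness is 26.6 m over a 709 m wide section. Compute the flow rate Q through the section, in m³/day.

Cross-sectional area A = 709 × 26.6 = 18859 m².
Hydraulic gradient i = Δh / L = 5.25 / 1630 = 0.003221.
Darcy's law: Q = K · A · i = 0.5870 × 18859 × 0.003221 = 35.66 m³/day.

35.7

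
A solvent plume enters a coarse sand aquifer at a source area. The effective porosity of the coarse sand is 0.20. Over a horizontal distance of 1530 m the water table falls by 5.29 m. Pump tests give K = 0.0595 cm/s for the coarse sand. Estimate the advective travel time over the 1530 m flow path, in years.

Convert K: 0.0595 cm/s × 864 = 51.41 m/day.
Hydraulic gradient i = Δh / L = 5.29 / 1530 = 0.003458.
Darcy flux q = K · i = 51.41 × 0.003458 = 0.1777 m/day.
Seepage velocity v = q / n_e = 0.1777 / 0.20 = 0.8887 m/day.
Travel time t = L / v = 1530 / 0.8887 = 1722 days = 4.713 years.

4.71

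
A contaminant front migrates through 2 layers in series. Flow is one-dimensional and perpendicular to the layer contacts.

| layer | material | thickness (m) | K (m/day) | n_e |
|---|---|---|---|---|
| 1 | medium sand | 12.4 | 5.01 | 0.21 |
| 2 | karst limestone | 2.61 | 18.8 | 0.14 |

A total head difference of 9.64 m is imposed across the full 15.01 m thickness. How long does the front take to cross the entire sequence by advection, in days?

With flow normal to the layers, continuity requires the same specific discharge q through every layer.
Σ(b_i/K_i) = 12.4/5.01 + 2.61/18.8 = 2.614 d.
q = Δh / Σ(b_i/K_i) = 9.64 / 2.614 = 3.688 m/day.
In each layer the seepage velocity is v_i = q/n_i, so the layer transit time is t_i = b_i·n_i / q:
  layer 1 (medium sand): t_1 = 12.4 × 0.21 / 3.688 = 0.7061 d
  layer 2 (karst limestone): t_2 = 2.61 × 0.14 / 3.688 = 0.09908 d
Total t = Σ t_i = 0.8052 days.

0.805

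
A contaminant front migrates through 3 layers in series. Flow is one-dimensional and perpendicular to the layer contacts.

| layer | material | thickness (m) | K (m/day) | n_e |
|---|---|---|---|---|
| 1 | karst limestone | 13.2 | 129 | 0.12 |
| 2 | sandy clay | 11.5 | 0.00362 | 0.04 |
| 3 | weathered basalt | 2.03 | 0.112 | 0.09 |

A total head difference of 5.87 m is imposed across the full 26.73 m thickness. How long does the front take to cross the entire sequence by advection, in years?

3.32

With flow normal to the layers, continuity requires the same specific discharge q through every layer.
Σ(b_i/K_i) = 13.2/129 + 11.5/0.00362 + 2.03/0.112 = 3195 d.
q = Δh / Σ(b_i/K_i) = 5.87 / 3195 = 0.001837 m/day.
In each layer the seepage velocity is v_i = q/n_i, so the layer transit time is t_i = b_i·n_i / q:
  layer 1 (karst limestone): t_1 = 13.2 × 0.12 / 0.001837 = 862.2 d
  layer 2 (sandy clay): t_2 = 11.5 × 0.04 / 0.001837 = 250.4 d
  layer 3 (weathered basalt): t_3 = 2.03 × 0.09 / 0.001837 = 99.44 d
Total t = Σ t_i = 1212 days = 3.318 years.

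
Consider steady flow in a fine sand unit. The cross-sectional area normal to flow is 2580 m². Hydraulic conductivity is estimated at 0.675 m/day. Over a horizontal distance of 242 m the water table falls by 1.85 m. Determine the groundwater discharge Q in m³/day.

13.3

Hydraulic gradient i = Δh / L = 1.85 / 242 = 0.007645.
Darcy's law: Q = K · A · i = 0.6750 × 2580 × 0.007645 = 13.31 m³/day.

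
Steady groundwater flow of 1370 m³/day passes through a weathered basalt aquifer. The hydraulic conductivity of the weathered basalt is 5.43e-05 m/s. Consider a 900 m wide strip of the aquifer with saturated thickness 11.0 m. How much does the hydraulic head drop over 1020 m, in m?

30.1

Convert K: 5.43e-05 m/s × 86400 = 4.692 m/day.
Cross-sectional area A = 900 × 11.0 = 9900 m².
From Q = K·A·i, i = Q / (K·A) = 1370 / (4.692 × 9900) = 0.02950.
Head loss Δh = i · L = 0.02950 × 1020 = 30.09 m.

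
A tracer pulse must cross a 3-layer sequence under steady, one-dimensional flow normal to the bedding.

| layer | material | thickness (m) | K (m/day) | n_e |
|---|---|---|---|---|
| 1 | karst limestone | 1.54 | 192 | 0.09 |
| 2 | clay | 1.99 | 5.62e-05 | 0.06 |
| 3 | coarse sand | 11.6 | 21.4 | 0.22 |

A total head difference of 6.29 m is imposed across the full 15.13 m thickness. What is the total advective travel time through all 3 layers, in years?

With flow normal to the layers, continuity requires the same specific discharge q through every layer.
Σ(b_i/K_i) = 1.54/192 + 1.99/5.62e-05 + 11.6/21.4 = 35410 d.
q = Δh / Σ(b_i/K_i) = 6.29 / 35410 = 0.0001776 m/day.
In each layer the seepage velocity is v_i = q/n_i, so the layer transit time is t_i = b_i·n_i / q:
  layer 1 (karst limestone): t_1 = 1.54 × 0.09 / 0.0001776 = 780.3 d
  layer 2 (clay): t_2 = 1.99 × 0.06 / 0.0001776 = 672.2 d
  layer 3 (coarse sand): t_3 = 11.6 × 0.22 / 0.0001776 = 14367 d
Total t = Σ t_i = 15819 days = 43.31 years.

43.3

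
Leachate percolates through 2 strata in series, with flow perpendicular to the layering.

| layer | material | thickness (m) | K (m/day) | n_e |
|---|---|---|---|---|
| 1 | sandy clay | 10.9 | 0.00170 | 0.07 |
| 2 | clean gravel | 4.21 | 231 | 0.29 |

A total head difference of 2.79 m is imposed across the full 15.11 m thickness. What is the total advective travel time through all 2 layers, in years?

12.5

With flow normal to the layers, continuity requires the same specific discharge q through every layer.
Σ(b_i/K_i) = 10.9/0.00170 + 4.21/231 = 6412 d.
q = Δh / Σ(b_i/K_i) = 2.79 / 6412 = 0.0004351 m/day.
In each layer the seepage velocity is v_i = q/n_i, so the layer transit time is t_i = b_i·n_i / q:
  layer 1 (sandy clay): t_1 = 10.9 × 0.07 / 0.0004351 = 1753 d
  layer 2 (clean gravel): t_2 = 4.21 × 0.29 / 0.0004351 = 2806 d
Total t = Σ t_i = 4559 days = 12.48 years.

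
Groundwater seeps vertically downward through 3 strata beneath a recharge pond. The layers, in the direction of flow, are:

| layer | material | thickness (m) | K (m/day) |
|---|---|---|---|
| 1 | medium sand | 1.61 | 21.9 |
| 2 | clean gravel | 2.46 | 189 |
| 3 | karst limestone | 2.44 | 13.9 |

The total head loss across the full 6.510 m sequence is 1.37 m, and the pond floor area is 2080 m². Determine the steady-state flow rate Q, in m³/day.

Flow is perpendicular to layering, so the layers act in series and the equivalent K is the thickness-weighted harmonic mean.
Total thickness L = 1.61 + 2.46 + 2.44 = 6.510 m.
Σ(b_i/K_i) = 1.61/21.9 + 2.46/189 + 2.44/13.9 = 0.2621 d.
K_eq = L / Σ(b_i/K_i) = 6.510 / 0.2621 = 24.84 m/day.
Q = K_eq · A · (Δh/L) = 24.84 × 2080 × (1.37/6.510) = 10873 m³/day.

10900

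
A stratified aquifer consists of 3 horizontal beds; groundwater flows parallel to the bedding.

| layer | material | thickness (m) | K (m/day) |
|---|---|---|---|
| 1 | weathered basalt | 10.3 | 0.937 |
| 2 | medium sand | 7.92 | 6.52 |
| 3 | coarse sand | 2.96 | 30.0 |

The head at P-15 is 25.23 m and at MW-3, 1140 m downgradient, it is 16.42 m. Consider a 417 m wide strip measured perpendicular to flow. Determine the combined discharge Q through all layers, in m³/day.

Flow is parallel to layering, so each bed carries its own Darcy discharge and the transmissivities add.
Σ(K_i·b_i) = 0.937×10.3 + 6.52×7.92 + 30.0×2.96 = 150.1 m²/day.
Hydraulic gradient i = (25.23 − 16.42) / 1140 = 8.81 / 1140 = 0.007728.
Q = Σ(K_i·b_i) · W · i = 150.1 × 417 × 0.007728 = 483.7 m³/day.

484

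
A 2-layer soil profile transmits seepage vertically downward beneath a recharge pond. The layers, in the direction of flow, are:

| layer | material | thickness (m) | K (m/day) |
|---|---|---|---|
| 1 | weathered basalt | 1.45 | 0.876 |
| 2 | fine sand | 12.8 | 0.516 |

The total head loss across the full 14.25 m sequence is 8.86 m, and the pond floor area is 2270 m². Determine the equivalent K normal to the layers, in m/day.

0.539

Flow is perpendicular to layering, so the layers act in series and the equivalent K is the thickness-weighted harmonic mean.
Total thickness L = 1.45 + 12.8 = 14.25 m.
Σ(b_i/K_i) = 1.45/0.876 + 12.8/0.516 = 26.46 d.
K_eq = L / Σ(b_i/K_i) = 14.25 / 26.46 = 0.5385 m/day.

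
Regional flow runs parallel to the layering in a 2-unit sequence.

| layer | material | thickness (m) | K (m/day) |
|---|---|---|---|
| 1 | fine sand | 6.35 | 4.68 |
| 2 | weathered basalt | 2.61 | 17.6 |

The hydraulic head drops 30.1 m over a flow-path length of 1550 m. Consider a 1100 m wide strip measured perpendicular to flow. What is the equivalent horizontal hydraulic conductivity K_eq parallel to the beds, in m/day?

Flow is parallel to layering, so each bed carries its own Darcy discharge and the transmissivities add.
Σ(K_i·b_i) = 4.68×6.35 + 17.6×2.61 = 75.65 m²/day.
Total thickness b = 8.960 m, so K_eq = Σ(K_i·b_i)/b = 8.444 m/day.

8.44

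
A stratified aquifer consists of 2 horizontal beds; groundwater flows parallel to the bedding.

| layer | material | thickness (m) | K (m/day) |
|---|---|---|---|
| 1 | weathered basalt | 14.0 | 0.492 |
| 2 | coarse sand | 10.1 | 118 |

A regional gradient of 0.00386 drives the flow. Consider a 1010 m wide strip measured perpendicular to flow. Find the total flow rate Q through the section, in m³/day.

4670

Flow is parallel to layering, so each bed carries its own Darcy discharge and the transmissivities add.
Σ(K_i·b_i) = 0.492×14.0 + 118×10.1 = 1199 m²/day.
Hydraulic gradient i = 0.00386.
Q = Σ(K_i·b_i) · W · i = 1199 × 1010 × 0.003860 = 4673 m³/day.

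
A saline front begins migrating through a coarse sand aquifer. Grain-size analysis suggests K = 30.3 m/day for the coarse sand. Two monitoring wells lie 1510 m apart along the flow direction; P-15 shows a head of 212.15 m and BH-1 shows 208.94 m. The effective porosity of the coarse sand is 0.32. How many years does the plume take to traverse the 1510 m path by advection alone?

Hydraulic gradient i = (212.15 − 208.94) / 1510 = 3.21 / 1510 = 0.002126.
Darcy flux q = K · i = 30.30 × 0.002126 = 0.06441 m/day.
Seepage velocity v = q / n_e = 0.06441 / 0.32 = 0.2013 m/day.
Travel time t = L / v = 1510 / 0.2013 = 7502 days = 20.54 years.

20.5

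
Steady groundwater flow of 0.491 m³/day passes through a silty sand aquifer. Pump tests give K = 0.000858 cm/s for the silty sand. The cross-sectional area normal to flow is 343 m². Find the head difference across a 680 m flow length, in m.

1.31

Convert K: 0.000858 cm/s × 864 = 0.7413 m/day.
From Q = K·A·i, i = Q / (K·A) = 0.491 / (0.7413 × 343.0) = 0.001931.
Head loss Δh = i · L = 0.001931 × 680 = 1.313 m.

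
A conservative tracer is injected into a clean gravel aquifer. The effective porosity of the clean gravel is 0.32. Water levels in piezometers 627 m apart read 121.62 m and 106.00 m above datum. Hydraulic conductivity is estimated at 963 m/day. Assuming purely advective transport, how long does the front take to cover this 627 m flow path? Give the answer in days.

8.36

Hydraulic gradient i = (121.62 − 106.00) / 627 = 15.62 / 627 = 0.02491.
Darcy flux q = K · i = 963.0 × 0.02491 = 23.99 m/day.
Seepage velocity v = q / n_e = 23.99 / 0.32 = 74.97 m/day.
Travel time t = L / v = 627 / 74.97 = 8.363 days.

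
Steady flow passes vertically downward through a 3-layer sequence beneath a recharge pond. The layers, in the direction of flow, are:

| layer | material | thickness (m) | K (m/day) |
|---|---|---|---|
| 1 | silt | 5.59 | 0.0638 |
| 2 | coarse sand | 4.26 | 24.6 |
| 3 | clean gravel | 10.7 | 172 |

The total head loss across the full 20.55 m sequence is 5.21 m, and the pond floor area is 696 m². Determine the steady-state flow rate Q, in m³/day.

Flow is perpendicular to layering, so the layers act in series and the equivalent K is the thickness-weighted harmonic mean.
Total thickness L = 5.59 + 4.26 + 10.7 = 20.55 m.
Σ(b_i/K_i) = 5.59/0.0638 + 4.26/24.6 + 10.7/172 = 87.85 d.
K_eq = L / Σ(b_i/K_i) = 20.55 / 87.85 = 0.2339 m/day.
Q = K_eq · A · (Δh/L) = 0.2339 × 696 × (5.21/20.55) = 41.28 m³/day.

41.3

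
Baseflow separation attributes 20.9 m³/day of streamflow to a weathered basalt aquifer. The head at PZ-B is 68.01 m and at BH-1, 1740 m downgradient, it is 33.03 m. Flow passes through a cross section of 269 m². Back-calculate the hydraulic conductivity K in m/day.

Hydraulic gradient i = (68.01 − 33.03) / 1740 = 34.98 / 1740 = 0.02010.
From Q = K·A·i, K = Q / (A·i) = 20.9 / (269.0 × 0.02010) = 3.865 m/day.

3.86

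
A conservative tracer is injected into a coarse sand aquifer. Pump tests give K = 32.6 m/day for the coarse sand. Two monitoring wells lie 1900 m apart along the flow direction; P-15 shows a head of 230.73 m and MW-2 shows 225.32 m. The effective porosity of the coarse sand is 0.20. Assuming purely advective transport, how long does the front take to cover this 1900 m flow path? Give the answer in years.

Hydraulic gradient i = (230.73 − 225.32) / 1900 = 5.41 / 1900 = 0.002847.
Darcy flux q = K · i = 32.60 × 0.002847 = 0.09282 m/day.
Seepage velocity v = q / n_e = 0.09282 / 0.20 = 0.4641 m/day.
Travel time t = L / v = 1900 / 0.4641 = 4094 days = 11.21 years.

11.2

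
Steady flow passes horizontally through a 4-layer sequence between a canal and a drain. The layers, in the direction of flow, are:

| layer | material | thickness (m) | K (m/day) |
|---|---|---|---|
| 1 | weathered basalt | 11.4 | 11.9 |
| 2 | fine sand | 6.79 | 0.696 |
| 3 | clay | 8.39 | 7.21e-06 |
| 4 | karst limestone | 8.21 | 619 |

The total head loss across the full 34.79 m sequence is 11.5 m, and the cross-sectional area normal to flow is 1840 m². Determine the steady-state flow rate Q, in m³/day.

0.0182

Flow is perpendicular to layering, so the layers act in series and the equivalent K is the thickness-weighted harmonic mean.
Total thickness L = 11.4 + 6.79 + 8.39 + 8.21 = 34.79 m.
Σ(b_i/K_i) = 11.4/11.9 + 6.79/0.696 + 8.39/7.21e-06 + 8.21/619 = 1.164e+06 d.
K_eq = L / Σ(b_i/K_i) = 34.79 / 1.164e+06 = 2.990e-05 m/day.
Q = K_eq · A · (Δh/L) = 2.990e-05 × 1840 × (11.5/34.79) = 0.01818 m³/day.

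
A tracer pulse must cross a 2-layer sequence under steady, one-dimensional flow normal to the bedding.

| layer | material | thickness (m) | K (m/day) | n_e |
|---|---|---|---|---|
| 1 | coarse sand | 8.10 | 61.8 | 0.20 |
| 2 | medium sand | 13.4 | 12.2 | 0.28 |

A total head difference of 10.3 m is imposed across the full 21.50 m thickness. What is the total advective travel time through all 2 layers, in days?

With flow normal to the layers, continuity requires the same specific discharge q through every layer.
Σ(b_i/K_i) = 8.10/61.8 + 13.4/12.2 = 1.229 d.
q = Δh / Σ(b_i/K_i) = 10.3 / 1.229 = 8.378 m/day.
In each layer the seepage velocity is v_i = q/n_i, so the layer transit time is t_i = b_i·n_i / q:
  layer 1 (coarse sand): t_1 = 8.10 × 0.20 / 8.378 = 0.1934 d
  layer 2 (medium sand): t_2 = 13.4 × 0.28 / 8.378 = 0.4478 d
Total t = Σ t_i = 0.6412 days.

0.641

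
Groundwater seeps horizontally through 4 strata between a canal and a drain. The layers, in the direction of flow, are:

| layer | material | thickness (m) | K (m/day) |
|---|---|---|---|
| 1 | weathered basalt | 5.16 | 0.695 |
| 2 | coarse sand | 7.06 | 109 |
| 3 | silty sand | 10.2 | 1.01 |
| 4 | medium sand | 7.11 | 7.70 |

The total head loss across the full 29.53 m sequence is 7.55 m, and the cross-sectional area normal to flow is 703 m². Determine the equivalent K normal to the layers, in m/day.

Flow is perpendicular to layering, so the layers act in series and the equivalent K is the thickness-weighted harmonic mean.
Total thickness L = 5.16 + 7.06 + 10.2 + 7.11 = 29.53 m.
Σ(b_i/K_i) = 5.16/0.695 + 7.06/109 + 10.2/1.01 + 7.11/7.70 = 18.51 d.
K_eq = L / Σ(b_i/K_i) = 29.53 / 18.51 = 1.595 m/day.

1.60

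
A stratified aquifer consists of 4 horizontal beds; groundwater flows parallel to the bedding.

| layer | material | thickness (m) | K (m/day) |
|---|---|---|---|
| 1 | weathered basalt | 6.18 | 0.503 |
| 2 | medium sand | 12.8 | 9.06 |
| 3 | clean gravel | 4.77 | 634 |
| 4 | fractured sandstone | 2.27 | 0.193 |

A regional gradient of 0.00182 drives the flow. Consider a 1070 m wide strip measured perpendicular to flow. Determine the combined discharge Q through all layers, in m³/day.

Flow is parallel to layering, so each bed carries its own Darcy discharge and the transmissivities add.
Σ(K_i·b_i) = 0.503×6.18 + 9.06×12.8 + 634×4.77 + 0.193×2.27 = 3144 m²/day.
Hydraulic gradient i = 0.00182.
Q = Σ(K_i·b_i) · W · i = 3144 × 1070 × 0.001820 = 6122 m³/day.

6120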